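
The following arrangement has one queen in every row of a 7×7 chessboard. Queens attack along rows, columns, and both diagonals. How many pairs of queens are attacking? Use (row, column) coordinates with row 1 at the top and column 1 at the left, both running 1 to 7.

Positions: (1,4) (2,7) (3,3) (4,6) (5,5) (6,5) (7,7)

6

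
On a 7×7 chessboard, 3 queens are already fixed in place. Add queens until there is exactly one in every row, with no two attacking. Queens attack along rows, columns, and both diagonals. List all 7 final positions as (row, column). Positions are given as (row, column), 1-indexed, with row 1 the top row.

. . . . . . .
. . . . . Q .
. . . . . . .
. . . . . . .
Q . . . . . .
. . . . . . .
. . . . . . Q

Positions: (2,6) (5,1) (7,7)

(1,3) (2,6) (3,2) (4,5) (5,1) (6,4) (7,7)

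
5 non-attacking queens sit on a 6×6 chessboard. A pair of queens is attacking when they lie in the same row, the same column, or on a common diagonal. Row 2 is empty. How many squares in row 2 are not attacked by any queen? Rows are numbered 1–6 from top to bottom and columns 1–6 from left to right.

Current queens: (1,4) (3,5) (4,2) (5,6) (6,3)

(1,4) attacks row 2 at column 4 and diagonals 3, 5.
(3,5) attacks row 2 at column 5 and diagonals 4, 6.
(4,2) attacks row 2 at column 2 and diagonals 4.
(5,6) attacks row 2 at column 6 and diagonals 3.
(6,3) attacks row 2 at column 3.
Attacked columns: {2, 3, 4, 5, 6}. Safe: {1}.

1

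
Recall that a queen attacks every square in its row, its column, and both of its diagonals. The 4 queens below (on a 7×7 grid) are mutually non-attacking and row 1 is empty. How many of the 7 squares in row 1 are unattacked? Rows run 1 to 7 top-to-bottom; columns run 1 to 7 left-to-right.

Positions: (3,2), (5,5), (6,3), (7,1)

1

(3,2) attacks row 1 at column 2 and diagonals 4.
(5,5) attacks row 1 at column 5 and diagonals 1.
(6,3) attacks row 1 at column 3.
(7,1) attacks row 1 at column 1 and diagonals 7.
Attacked columns: {1, 2, 3, 4, 5, 7}. Safe: {6}.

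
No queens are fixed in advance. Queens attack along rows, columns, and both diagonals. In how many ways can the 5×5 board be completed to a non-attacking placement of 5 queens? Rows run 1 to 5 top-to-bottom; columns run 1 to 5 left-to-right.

10

Branch on row 1: col 1 → 2; col 2 → 2; col 3 → 2; col 4 → 2; col 5 → 2.
Sum: 2 + 2 + 2 + 2 + 2 = 10.
(This is the classic 5-queens count.)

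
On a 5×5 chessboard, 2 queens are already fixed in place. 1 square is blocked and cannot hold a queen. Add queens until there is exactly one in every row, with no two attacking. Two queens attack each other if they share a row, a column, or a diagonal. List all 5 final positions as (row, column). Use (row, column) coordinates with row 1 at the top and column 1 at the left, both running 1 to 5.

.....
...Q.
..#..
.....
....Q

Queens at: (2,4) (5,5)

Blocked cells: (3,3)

Row 1: attacked by (2,4)→{3,4,5}; (5,5)→{1,5}. Safe: 2. Place at column 2.
Row 3: attacked by (1,2)→{2,4}; (2,4)→{3,4,5}; (5,5)→{3,5}. Blocked: 3. Safe: 1. Place at column 1.
Row 4: attacked by (1,2)→{2,5}; (2,4)→{2,4}; (3,1)→{1,2}; (5,5)→{4,5}. Safe: 3. Place at column 3.
Columns [2, 4, 1, 3, 5], r−c [-1, -2, 2, 1, 0], r+c [3, 6, 4, 7, 10] are all distinct, so no two queens attack.

(1,2) (2,4) (3,1) (4,3) (5,5)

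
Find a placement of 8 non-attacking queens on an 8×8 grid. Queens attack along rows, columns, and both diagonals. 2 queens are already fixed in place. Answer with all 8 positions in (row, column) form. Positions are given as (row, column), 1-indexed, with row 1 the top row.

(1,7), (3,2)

(1,7) (2,4) (3,2) (4,5) (5,8) (6,1) (7,3) (8,6)

Row 2: attacked by (1,7)→{6,7,8}; (3,2)→{1,2,3}. Safe: 4, 5. Place at column 4.
Row 4: attacked by (1,7)→{4,7}; (2,4)→{2,4,6}; (3,2)→{1,2,3}. Safe: 5, 8. Place at column 5.
Row 5: attacked by (1,7)→{3,7}; (2,4)→{1,4,7}; (3,2)→{2,4}; (4,5)→{4,5,6}. Safe: 8. Place at column 8.
Row 6: attacked by (1,7)→{2,7}; (2,4)→{4,8}; (3,2)→{2,5}; (4,5)→{3,5,7}; (5,8)→{7,8}. Safe: 1, 6. Place at column 1.
Row 7: attacked by (1,7)→{1,7}; (2,4)→{4}; (3,2)→{2,6}; (4,5)→{2,5,8}; (5,8)→{6,8}; (6,1)→{1,2}. Safe: 3. Place at column 3.
Row 8: attacked by (1,7)→{7}; (2,4)→{4}; (3,2)→{2,7}; (4,5)→{1,5}; (5,8)→{5,8}; (6,1)→{1,3}; (7,3)→{2,3,4}. Safe: 6. Place at column 6.
Columns [7, 4, 2, 5, 8, 1, 3, 6], r−c [-6, -2, 1, -1, -3, 5, 4, 2], r+c [8, 6, 5, 9, 13, 7, 10, 14] are all distinct, so no two queens attack.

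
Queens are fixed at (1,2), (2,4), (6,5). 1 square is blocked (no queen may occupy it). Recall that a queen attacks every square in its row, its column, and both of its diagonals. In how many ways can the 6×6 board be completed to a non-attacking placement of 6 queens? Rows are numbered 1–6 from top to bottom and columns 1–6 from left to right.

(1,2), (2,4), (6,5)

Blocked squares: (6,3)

Branch on row 3: col 1 → 0; col 6 → 1.
Sum: 0 + 1 = 1.

1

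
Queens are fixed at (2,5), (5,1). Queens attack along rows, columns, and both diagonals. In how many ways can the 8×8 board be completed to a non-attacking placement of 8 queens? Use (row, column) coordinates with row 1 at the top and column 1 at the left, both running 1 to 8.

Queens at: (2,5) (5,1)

3

Branch on row 1: col 2 → 1; col 3 → 2; col 7 → 0; col 8 → 0.
Sum: 1 + 2 + 0 + 0 = 3.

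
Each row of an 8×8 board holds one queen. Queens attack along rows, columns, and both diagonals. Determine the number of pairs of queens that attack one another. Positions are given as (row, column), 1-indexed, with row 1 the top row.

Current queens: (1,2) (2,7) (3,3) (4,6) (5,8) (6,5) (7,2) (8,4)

2

Same column: (1,2)–(7,2) (column 2).
Same diagonal: (2,7)–(7,2) (|2−7| = |7−2| = 5).
Total attacking pairs: 2.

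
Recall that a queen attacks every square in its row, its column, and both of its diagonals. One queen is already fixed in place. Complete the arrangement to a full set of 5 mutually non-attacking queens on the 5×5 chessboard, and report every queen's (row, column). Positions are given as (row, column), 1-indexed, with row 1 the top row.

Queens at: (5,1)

Row 1: attacked by (5,1)→{1,5}. Safe: 2, 3, 4. Place at column 3.
Row 2: attacked by (1,3)→{2,3,4}; (5,1)→{1,4}. Safe: 5. Place at column 5.
Row 3: attacked by (1,3)→{1,3,5}; (2,5)→{4,5}; (5,1)→{1,3}. Safe: 2. Place at column 2.
Row 4: attacked by (1,3)→{3}; (2,5)→{3,5}; (3,2)→{1,2,3}; (5,1)→{1,2}. Safe: 4. Place at column 4.
Columns [3, 5, 2, 4, 1], r−c [-2, -3, 1, 0, 4], r+c [4, 7, 5, 8, 6] are all distinct, so no two queens attack.

(1,3) (2,5) (3,2) (4,4) (5,1)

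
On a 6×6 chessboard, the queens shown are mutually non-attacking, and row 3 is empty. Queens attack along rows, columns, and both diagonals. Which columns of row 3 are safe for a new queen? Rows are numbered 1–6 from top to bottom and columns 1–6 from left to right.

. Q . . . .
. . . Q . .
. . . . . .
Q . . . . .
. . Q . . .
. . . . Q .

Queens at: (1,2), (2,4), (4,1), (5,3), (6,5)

columns 6

(1,2) attacks row 3 at column 2 and diagonals 4.
(2,4) attacks row 3 at column 4 and diagonals 3, 5.
(4,1) attacks row 3 at column 1 and diagonals 2.
(5,3) attacks row 3 at column 3 and diagonals 1, 5.
(6,5) attacks row 3 at column 5 and diagonals 2.
Attacked columns: {1, 2, 3, 4, 5}. Safe: {6}.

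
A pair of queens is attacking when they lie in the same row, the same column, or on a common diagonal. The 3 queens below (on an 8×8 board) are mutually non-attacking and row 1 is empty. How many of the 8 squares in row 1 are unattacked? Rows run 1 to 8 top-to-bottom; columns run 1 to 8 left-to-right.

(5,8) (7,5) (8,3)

(5,8) attacks row 1 at column 8 and diagonals 4.
(7,5) attacks row 1 at column 5.
(8,3) attacks row 1 at column 3.
Attacked columns: {3, 4, 5, 8}. Safe: {1, 2, 6, 7}.

4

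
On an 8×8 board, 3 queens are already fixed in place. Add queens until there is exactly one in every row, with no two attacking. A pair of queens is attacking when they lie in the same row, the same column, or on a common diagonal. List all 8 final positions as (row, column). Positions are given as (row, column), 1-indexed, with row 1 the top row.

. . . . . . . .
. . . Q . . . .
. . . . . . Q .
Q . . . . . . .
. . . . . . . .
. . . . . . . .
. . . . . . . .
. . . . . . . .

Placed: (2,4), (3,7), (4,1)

Row 1: attacked by (2,4)→{3,4,5}; (3,7)→{5,7}; (4,1)→{1,4}. Safe: 2, 6, 8. Place at column 6.
Row 5: attacked by (1,6)→{2,6}; (2,4)→{1,4,7}; (3,7)→{5,7}; (4,1)→{1,2}. Safe: 3, 8. Place at column 3.
Row 6: attacked by (1,6)→{1,6}; (2,4)→{4,8}; (3,7)→{4,7}; (4,1)→{1,3}; (5,3)→{2,3,4}. Safe: 5. Place at column 5.
Row 7: attacked by (1,6)→{6}; (2,4)→{4}; (3,7)→{3,7}; (4,1)→{1,4}; (5,3)→{1,3,5}; (6,5)→{4,5,6}. Safe: 2, 8. Place at column 2.
Row 8: attacked by (1,6)→{6}; (2,4)→{4}; (3,7)→{2,7}; (4,1)→{1,5}; (5,3)→{3,6}; (6,5)→{3,5,7}; (7,2)→{1,2,3}. Safe: 8. Place at column 8.
Columns [6, 4, 7, 1, 3, 5, 2, 8], r−c [-5, -2, -4, 3, 2, 1, 5, 0], r+c [7, 6, 10, 5, 8, 11, 9, 16] are all distinct, so no two queens attack.

(1,6) (2,4) (3,7) (4,1) (5,3) (6,5) (7,2) (8,8)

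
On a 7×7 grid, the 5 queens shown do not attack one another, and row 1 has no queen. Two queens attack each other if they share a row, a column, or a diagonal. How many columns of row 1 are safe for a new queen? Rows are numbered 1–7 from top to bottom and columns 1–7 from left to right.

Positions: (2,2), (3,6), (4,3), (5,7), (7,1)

1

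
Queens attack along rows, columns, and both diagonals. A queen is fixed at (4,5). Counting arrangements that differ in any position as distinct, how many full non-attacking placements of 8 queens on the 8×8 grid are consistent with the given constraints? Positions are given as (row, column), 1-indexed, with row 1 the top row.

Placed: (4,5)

8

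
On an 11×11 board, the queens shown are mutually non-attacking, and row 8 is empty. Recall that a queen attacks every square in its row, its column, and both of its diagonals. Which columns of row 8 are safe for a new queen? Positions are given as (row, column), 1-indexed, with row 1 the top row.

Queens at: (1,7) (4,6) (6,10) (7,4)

columns 1, 9, 11

(1,7) attacks row 8 at column 7.
(4,6) attacks row 8 at column 6 and diagonals 2, 10.
(6,10) attacks row 8 at column 10 and diagonals 8.
(7,4) attacks row 8 at column 4 and diagonals 3, 5.
Attacked columns: {2, 3, 4, 5, 6, 7, 8, 10}. Safe: {1, 9, 11}.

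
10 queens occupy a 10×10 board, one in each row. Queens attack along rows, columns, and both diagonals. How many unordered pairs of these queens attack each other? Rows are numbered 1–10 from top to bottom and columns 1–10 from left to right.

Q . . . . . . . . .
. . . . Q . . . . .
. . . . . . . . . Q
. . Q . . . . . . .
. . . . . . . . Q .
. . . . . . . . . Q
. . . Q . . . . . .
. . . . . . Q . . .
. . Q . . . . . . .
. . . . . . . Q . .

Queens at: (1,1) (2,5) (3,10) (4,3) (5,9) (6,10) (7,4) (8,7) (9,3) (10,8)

5

Same column: (3,10)–(6,10) (column 10); (4,3)–(9,3) (column 3).
Same diagonal: (2,5)–(4,3) (|2−4| = |5−3| = 2); (4,3)–(8,7) (|4−8| = |3−7| = 4); (5,9)–(6,10) (|5−6| = |9−10| = 1).
Total attacking pairs: 5.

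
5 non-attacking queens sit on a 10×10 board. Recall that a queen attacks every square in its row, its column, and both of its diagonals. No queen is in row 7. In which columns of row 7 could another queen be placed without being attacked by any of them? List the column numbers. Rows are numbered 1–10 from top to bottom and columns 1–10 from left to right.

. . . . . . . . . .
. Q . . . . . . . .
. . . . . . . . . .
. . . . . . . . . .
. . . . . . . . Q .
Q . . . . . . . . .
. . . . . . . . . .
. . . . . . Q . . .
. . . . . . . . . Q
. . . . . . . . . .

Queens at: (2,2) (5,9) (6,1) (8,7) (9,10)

(2,2) attacks row 7 at column 2 and diagonals 7.
(5,9) attacks row 7 at column 9 and diagonals 7.
(6,1) attacks row 7 at column 1 and diagonals 2.
(8,7) attacks row 7 at column 7 and diagonals 6, 8.
(9,10) attacks row 7 at column 10 and diagonals 8.
Attacked columns: {1, 2, 6, 7, 8, 9, 10}. Safe: {3, 4, 5}.

columns 3, 4, 5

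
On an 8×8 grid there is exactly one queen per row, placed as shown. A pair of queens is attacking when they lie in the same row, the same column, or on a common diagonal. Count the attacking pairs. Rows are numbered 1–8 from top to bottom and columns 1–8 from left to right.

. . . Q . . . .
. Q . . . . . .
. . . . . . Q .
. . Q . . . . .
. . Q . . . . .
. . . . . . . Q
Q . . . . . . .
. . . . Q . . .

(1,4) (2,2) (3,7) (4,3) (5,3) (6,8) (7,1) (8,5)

2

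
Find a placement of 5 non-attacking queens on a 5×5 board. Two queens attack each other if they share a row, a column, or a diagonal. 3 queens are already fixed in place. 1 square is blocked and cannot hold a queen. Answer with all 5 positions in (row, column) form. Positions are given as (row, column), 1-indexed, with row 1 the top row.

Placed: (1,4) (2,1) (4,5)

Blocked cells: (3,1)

Row 3: attacked by (1,4)→{2,4}; (2,1)→{1,2}; (4,5)→{4,5}. Blocked: 1. Safe: 3. Place at column 3.
Row 5: attacked by (1,4)→{4}; (2,1)→{1,4}; (3,3)→{1,3,5}; (4,5)→{4,5}. Safe: 2. Place at column 2.
Columns [4, 1, 3, 5, 2], r−c [-3, 1, 0, -1, 3], r+c [5, 3, 6, 9, 7] are all distinct, so no two queens attack.

(1,4) (2,1) (3,3) (4,5) (5,2)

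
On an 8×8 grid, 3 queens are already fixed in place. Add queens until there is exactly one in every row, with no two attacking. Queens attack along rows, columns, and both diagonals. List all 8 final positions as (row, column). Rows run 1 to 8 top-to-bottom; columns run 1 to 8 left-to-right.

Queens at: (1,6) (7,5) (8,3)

(1,6) (2,8) (3,2) (4,4) (5,1) (6,7) (7,5) (8,3)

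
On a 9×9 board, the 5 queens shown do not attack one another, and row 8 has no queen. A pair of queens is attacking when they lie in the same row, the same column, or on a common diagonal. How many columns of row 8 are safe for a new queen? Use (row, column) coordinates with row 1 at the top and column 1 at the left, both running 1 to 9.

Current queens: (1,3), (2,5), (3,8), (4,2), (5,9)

3

(1,3) attacks row 8 at column 3.
(2,5) attacks row 8 at column 5.
(3,8) attacks row 8 at column 8 and diagonals 3.
(4,2) attacks row 8 at column 2 and diagonals 6.
(5,9) attacks row 8 at column 9 and diagonals 6.
Attacked columns: {2, 3, 5, 6, 8, 9}. Safe: {1, 4, 7}.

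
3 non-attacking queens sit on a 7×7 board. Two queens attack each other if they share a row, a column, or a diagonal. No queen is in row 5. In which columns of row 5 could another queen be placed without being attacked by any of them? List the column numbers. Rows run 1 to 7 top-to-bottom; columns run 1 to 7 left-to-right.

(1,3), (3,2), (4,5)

(1,3) attacks row 5 at column 3 and diagonals 7.
(3,2) attacks row 5 at column 2 and diagonals 4.
(4,5) attacks row 5 at column 5 and diagonals 4, 6.
Attacked columns: {2, 3, 4, 5, 6, 7}. Safe: {1}.

columns 1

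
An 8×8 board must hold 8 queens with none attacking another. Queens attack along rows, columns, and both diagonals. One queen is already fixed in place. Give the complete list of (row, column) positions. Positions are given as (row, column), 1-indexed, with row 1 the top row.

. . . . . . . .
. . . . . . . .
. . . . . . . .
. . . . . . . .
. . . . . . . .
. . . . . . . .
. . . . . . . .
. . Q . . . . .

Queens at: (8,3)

(1,6) (2,8) (3,2) (4,4) (5,1) (6,7) (7,5) (8,3)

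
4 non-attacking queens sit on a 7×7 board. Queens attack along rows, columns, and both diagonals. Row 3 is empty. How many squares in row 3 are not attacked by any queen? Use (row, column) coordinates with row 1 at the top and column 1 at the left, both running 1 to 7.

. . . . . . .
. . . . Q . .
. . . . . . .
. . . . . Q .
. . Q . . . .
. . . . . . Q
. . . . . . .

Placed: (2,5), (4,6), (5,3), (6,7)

(2,5) attacks row 3 at column 5 and diagonals 4, 6.
(4,6) attacks row 3 at column 6 and diagonals 5, 7.
(5,3) attacks row 3 at column 3 and diagonals 1, 5.
(6,7) attacks row 3 at column 7 and diagonals 4.
Attacked columns: {1, 3, 4, 5, 6, 7}. Safe: {2}.

1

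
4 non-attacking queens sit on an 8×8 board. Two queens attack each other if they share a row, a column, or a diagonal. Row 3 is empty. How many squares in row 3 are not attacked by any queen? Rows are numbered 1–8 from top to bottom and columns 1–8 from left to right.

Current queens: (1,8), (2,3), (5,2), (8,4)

(1,8) attacks row 3 at column 8 and diagonals 6.
(2,3) attacks row 3 at column 3 and diagonals 2, 4.
(5,2) attacks row 3 at column 2 and diagonals 4.
(8,4) attacks row 3 at column 4.
Attacked columns: {2, 3, 4, 6, 8}. Safe: {1, 5, 7}.

3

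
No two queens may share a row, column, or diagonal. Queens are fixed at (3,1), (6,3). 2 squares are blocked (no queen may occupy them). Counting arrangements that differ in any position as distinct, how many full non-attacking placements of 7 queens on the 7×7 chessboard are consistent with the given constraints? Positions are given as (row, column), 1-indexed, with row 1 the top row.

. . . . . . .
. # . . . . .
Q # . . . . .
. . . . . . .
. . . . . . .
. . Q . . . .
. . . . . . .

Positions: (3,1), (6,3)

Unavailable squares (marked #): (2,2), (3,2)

2

Branch on row 1: col 2 → 2; col 4 → 0; col 5 → 0; col 6 → 0; col 7 → 0.
Sum: 2 + 0 + 0 + 0 + 0 = 2.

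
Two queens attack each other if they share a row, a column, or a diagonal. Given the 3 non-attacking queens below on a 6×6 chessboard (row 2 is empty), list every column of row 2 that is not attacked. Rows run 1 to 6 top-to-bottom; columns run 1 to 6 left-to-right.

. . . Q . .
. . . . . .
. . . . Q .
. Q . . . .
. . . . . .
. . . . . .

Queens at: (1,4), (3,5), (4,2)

(1,4) attacks row 2 at column 4 and diagonals 3, 5.
(3,5) attacks row 2 at column 5 and diagonals 4, 6.
(4,2) attacks row 2 at column 2 and diagonals 4.
Attacked columns: {2, 3, 4, 5, 6}. Safe: {1}.

columns 1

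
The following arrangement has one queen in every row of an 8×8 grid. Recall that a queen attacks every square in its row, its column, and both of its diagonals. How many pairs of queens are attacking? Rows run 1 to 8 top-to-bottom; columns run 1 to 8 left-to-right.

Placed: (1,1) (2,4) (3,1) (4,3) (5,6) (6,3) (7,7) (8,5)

4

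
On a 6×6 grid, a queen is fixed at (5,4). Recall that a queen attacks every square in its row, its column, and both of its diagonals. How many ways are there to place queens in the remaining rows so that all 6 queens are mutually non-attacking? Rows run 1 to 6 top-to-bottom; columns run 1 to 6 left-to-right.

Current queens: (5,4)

1

Branch on row 1: col 1 → 0; col 2 → 0; col 3 → 0; col 5 → 1; col 6 → 0.
Sum: 0 + 0 + 0 + 1 + 0 = 1.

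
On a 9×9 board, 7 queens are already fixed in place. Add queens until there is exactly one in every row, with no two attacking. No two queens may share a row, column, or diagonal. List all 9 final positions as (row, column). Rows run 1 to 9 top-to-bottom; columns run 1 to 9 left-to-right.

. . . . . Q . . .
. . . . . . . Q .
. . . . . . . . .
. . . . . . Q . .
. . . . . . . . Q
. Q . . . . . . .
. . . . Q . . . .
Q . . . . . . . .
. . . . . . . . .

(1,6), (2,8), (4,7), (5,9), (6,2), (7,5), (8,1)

(1,6) (2,8) (3,3) (4,7) (5,9) (6,2) (7,5) (8,1) (9,4)

Row 3: attacked by (1,6)→{4,6,8}; (2,8)→{7,8,9}; (4,7)→{6,7,8}; (5,9)→{7,9}; (6,2)→{2,5}; (7,5)→{1,5,9}; (8,1)→{1,6}. Safe: 3. Place at column 3.
Row 9: attacked by (1,6)→{6}; (2,8)→{1,8}; (3,3)→{3,9}; (4,7)→{2,7}; (5,9)→{5,9}; (6,2)→{2,5}; (7,5)→{3,5,7}; (8,1)→{1,2}. Safe: 4. Place at column 4.
Columns [6, 8, 3, 7, 9, 2, 5, 1, 4], r−c [-5, -6, 0, -3, -4, 4, 2, 7, 5], r+c [7, 10, 6, 11, 14, 8, 12, 9, 13] are all distinct, so no two queens attack.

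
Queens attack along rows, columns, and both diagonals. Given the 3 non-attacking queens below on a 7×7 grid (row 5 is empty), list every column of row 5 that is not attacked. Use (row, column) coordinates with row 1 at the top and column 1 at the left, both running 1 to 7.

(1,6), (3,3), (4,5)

columns 7

(1,6) attacks row 5 at column 6 and diagonals 2.
(3,3) attacks row 5 at column 3 and diagonals 1, 5.
(4,5) attacks row 5 at column 5 and diagonals 4, 6.
Attacked columns: {1, 2, 3, 4, 5, 6}. Safe: {7}.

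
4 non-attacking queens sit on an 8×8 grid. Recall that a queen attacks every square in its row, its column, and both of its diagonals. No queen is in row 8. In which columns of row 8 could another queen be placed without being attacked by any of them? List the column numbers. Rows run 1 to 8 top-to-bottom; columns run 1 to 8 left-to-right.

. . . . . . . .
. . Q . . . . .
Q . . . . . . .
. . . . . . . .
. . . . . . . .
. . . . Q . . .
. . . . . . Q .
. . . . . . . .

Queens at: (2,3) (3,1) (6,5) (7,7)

(2,3) attacks row 8 at column 3.
(3,1) attacks row 8 at column 1 and diagonals 6.
(6,5) attacks row 8 at column 5 and diagonals 3, 7.
(7,7) attacks row 8 at column 7 and diagonals 6, 8.
Attacked columns: {1, 3, 5, 6, 7, 8}. Safe: {2, 4}.

columns 2, 4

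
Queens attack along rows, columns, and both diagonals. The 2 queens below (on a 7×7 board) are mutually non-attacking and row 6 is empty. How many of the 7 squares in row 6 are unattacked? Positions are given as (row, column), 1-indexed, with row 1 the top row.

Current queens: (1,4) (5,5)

(1,4) attacks row 6 at column 4.
(5,5) attacks row 6 at column 5 and diagonals 4, 6.
Attacked columns: {4, 5, 6}. Safe: {1, 2, 3, 7}.

4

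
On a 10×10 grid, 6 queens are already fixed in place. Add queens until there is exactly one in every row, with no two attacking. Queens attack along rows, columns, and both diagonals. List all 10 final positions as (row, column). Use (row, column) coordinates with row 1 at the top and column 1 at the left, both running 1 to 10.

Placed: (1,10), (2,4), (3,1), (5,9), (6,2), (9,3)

(1,10) (2,4) (3,1) (4,5) (5,9) (6,2) (7,6) (8,8) (9,3) (10,7)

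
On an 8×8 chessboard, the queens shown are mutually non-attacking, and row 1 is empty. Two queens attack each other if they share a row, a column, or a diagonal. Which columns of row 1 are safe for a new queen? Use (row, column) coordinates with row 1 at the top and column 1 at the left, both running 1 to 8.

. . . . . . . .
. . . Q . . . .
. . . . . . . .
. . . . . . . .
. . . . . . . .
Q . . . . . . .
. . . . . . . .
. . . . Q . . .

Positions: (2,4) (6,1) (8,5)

(2,4) attacks row 1 at column 4 and diagonals 3, 5.
(6,1) attacks row 1 at column 1 and diagonals 6.
(8,5) attacks row 1 at column 5.
Attacked columns: {1, 3, 4, 5, 6}. Safe: {2, 7, 8}.

columns 2, 7, 8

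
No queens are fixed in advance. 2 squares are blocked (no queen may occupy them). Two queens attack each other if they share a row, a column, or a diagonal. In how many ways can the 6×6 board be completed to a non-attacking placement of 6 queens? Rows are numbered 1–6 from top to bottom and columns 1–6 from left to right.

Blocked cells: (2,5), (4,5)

3

Branch on row 1: col 1 → 0; col 2 → 1; col 3 → 0; col 4 → 1; col 5 → 1; col 6 → 0.
Sum: 0 + 1 + 0 + 1 + 1 + 0 = 3.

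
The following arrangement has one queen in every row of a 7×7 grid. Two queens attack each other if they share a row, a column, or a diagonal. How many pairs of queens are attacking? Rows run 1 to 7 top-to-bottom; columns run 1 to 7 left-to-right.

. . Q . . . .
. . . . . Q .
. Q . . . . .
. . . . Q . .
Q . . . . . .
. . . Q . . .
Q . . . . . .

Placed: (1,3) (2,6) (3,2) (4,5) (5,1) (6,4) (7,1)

2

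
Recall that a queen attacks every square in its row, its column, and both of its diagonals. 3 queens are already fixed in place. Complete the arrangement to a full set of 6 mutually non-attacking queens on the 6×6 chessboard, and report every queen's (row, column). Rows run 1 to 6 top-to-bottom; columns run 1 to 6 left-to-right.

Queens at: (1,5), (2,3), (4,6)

(1,5) (2,3) (3,1) (4,6) (5,4) (6,2)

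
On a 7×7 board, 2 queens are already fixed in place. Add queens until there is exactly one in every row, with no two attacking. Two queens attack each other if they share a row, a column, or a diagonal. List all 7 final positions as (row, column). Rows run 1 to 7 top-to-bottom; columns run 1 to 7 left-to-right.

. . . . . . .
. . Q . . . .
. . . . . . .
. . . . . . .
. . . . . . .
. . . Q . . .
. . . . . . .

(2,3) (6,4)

Row 1: attacked by (2,3)→{2,3,4}; (6,4)→{4}. Safe: 1, 5, 6, 7. Place at column 1.
Row 3: attacked by (1,1)→{1,3}; (2,3)→{2,3,4}; (6,4)→{1,4,7}. Safe: 5, 6. Place at column 5.
Row 4: attacked by (1,1)→{1,4}; (2,3)→{1,3,5}; (3,5)→{4,5,6}; (6,4)→{2,4,6}. Safe: 7. Place at column 7.
Row 5: attacked by (1,1)→{1,5}; (2,3)→{3,6}; (3,5)→{3,5,7}; (4,7)→{6,7}; (6,4)→{3,4,5}. Safe: 2. Place at column 2.
Row 7: attacked by (1,1)→{1,7}; (2,3)→{3}; (3,5)→{1,5}; (4,7)→{4,7}; (5,2)→{2,4}; (6,4)→{3,4,5}. Safe: 6. Place at column 6.
Columns [1, 3, 5, 7, 2, 4, 6], r−c [0, -1, -2, -3, 3, 2, 1], r+c [2, 5, 8, 11, 7, 10, 13] are all distinct, so no two queens attack.

(1,1) (2,3) (3,5) (4,7) (5,2) (6,4) (7,6)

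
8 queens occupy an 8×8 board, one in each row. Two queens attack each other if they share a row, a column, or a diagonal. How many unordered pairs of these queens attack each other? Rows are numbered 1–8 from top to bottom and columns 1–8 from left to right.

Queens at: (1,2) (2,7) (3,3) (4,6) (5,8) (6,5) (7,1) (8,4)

All columns are distinct and no two queens satisfy |Δrow| = |Δcol|, so no pair attacks.

0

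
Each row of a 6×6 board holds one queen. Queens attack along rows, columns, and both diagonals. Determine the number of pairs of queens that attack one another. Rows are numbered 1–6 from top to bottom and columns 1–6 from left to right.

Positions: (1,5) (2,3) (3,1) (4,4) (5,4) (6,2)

Same column: (4,4)–(5,4) (column 4).
Same diagonal: (4,4)–(6,2) (|4−6| = |4−2| = 2).
Total attacking pairs: 2.

2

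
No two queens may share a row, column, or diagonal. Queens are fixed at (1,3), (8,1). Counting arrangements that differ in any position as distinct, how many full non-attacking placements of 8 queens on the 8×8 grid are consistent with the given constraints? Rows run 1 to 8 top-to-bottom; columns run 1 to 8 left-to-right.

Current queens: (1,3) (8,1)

Branch on row 2: col 5 → 1; col 6 → 1; col 8 → 0.
Sum: 1 + 1 + 0 = 2.

2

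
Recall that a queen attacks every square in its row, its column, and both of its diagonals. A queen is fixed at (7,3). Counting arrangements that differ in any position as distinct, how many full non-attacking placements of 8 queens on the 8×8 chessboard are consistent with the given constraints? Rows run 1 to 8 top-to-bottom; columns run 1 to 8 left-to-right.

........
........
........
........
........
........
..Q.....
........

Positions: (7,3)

14

Branch on row 1: col 1 → 0; col 2 → 1; col 4 → 6; col 5 → 3; col 6 → 0; col 7 → 3; col 8 → 1.
Sum: 0 + 1 + 6 + 3 + 0 + 3 + 1 = 14.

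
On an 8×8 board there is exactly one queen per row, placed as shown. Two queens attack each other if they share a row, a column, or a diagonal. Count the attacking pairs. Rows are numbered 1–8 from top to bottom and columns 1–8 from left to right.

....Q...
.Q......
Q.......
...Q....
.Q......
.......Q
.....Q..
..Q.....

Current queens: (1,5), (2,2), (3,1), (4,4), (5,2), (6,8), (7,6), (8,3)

Same column: (2,2)–(5,2) (column 2).
Same diagonal: (2,2)–(3,1) (|2−3| = |2−1| = 1); (2,2)–(4,4) (|2−4| = |2−4| = 2).
Total attacking pairs: 3.

3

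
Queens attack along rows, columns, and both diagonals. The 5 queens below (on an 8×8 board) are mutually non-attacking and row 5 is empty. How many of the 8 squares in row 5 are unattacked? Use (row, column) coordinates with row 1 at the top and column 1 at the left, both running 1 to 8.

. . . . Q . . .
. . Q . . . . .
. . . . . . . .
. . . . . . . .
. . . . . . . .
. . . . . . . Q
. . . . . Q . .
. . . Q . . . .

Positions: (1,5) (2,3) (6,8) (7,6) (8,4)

(1,5) attacks row 5 at column 5 and diagonals 1.
(2,3) attacks row 5 at column 3 and diagonals 6.
(6,8) attacks row 5 at column 8 and diagonals 7.
(7,6) attacks row 5 at column 6 and diagonals 4, 8.
(8,4) attacks row 5 at column 4 and diagonals 1, 7.
Attacked columns: {1, 3, 4, 5, 6, 7, 8}. Safe: {2}.

1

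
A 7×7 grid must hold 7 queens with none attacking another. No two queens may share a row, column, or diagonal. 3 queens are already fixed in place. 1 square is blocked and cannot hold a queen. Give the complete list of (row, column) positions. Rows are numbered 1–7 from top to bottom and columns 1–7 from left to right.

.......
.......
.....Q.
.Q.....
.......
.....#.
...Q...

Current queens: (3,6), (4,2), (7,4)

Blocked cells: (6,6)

(1,7) (2,3) (3,6) (4,2) (5,5) (6,1) (7,4)

Row 1: attacked by (3,6)→{4,6}; (4,2)→{2,5}; (7,4)→{4}. Safe: 1, 3, 7. Place at column 7.
Row 2: attacked by (1,7)→{6,7}; (3,6)→{5,6,7}; (4,2)→{2,4}; (7,4)→{4}. Safe: 1, 3. Place at column 3.
Row 5: attacked by (1,7)→{3,7}; (2,3)→{3,6}; (3,6)→{4,6}; (4,2)→{1,2,3}; (7,4)→{2,4,6}. Safe: 5. Place at column 5.
Row 6: attacked by (1,7)→{2,7}; (2,3)→{3,7}; (3,6)→{3,6}; (4,2)→{2,4}; (5,5)→{4,5,6}; (7,4)→{3,4,5}. Blocked: 6. Safe: 1. Place at column 1.
Columns [7, 3, 6, 2, 5, 1, 4], r−c [-6, -1, -3, 2, 0, 5, 3], r+c [8, 5, 9, 6, 10, 7, 11] are all distinct, so no two queens attack.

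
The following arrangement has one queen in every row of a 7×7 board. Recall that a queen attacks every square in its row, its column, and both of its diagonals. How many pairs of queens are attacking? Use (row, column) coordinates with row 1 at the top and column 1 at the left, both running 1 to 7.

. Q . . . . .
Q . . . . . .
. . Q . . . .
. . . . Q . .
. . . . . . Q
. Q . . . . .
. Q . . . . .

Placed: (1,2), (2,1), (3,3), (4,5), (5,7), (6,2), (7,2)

6

Same column: (1,2)–(6,2) (column 2); (1,2)–(7,2) (column 2); (6,2)–(7,2) (column 2).
Same diagonal: (1,2)–(2,1) (|1−2| = |2−1| = 1); (1,2)–(4,5) (|1−4| = |2−5| = 3); (4,5)–(7,2) (|4−7| = |5−2| = 3).
Total attacking pairs: 6.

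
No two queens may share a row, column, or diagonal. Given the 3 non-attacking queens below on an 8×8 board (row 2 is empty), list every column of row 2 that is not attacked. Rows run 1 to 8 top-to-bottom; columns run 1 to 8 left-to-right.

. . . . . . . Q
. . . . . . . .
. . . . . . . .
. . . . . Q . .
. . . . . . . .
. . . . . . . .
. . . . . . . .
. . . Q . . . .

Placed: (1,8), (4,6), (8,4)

columns 1, 2, 3, 5

(1,8) attacks row 2 at column 8 and diagonals 7.
(4,6) attacks row 2 at column 6 and diagonals 4, 8.
(8,4) attacks row 2 at column 4.
Attacked columns: {4, 6, 7, 8}. Safe: {1, 2, 3, 5}.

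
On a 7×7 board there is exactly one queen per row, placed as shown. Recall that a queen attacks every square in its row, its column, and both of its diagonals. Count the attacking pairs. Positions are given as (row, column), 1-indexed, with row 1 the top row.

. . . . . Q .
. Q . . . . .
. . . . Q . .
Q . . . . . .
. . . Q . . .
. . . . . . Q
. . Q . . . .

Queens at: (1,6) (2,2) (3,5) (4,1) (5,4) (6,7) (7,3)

0

All columns are distinct and no two queens satisfy |Δrow| = |Δcol|, so no pair attacks.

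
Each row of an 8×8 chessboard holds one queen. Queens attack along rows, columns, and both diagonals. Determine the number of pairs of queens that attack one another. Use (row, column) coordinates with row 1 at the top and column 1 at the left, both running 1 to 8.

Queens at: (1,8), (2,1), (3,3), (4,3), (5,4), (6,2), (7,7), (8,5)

6

Same column: (3,3)–(4,3) (column 3).
Same diagonal: (1,8)–(5,4) (|1−5| = |8−4| = 4); (2,1)–(4,3) (|2−4| = |1−3| = 2); (2,1)–(5,4) (|2−5| = |1−4| = 3); (3,3)–(7,7) (|3−7| = |3−7| = 4); (4,3)–(5,4) (|4−5| = |3−4| = 1).
Total attacking pairs: 6.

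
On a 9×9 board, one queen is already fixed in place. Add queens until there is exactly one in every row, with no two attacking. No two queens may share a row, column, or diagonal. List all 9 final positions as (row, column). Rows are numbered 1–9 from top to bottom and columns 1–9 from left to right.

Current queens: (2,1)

Row 1: attacked by (2,1)→{1,2}. Safe: 3, 4, 5, 6, 7, 8, 9. Place at column 5.
Row 3: attacked by (1,5)→{3,5,7}; (2,1)→{1,2}. Safe: 4, 6, 8, 9. Place at column 8.
Row 4: attacked by (1,5)→{2,5,8}; (2,1)→{1,3}; (3,8)→{7,8,9}. Safe: 4, 6. Place at column 4.
Row 5: attacked by (1,5)→{1,5,9}; (2,1)→{1,4}; (3,8)→{6,8}; (4,4)→{3,4,5}. Safe: 2, 7. Place at column 2.
Row 6: attacked by (1,5)→{5}; (2,1)→{1,5}; (3,8)→{5,8}; (4,4)→{2,4,6}; (5,2)→{1,2,3}. Safe: 7, 9. Place at column 7.
Row 7: attacked by (1,5)→{5}; (2,1)→{1,6}; (3,8)→{4,8}; (4,4)→{1,4,7}; (5,2)→{2,4}; (6,7)→{6,7,8}. Safe: 3, 9. Place at column 9.
Row 8: attacked by (1,5)→{5}; (2,1)→{1,7}; (3,8)→{3,8}; (4,4)→{4,8}; (5,2)→{2,5}; (6,7)→{5,7,9}; (7,9)→{8,9}. Safe: 6. Place at column 6.
Row 9: attacked by (1,5)→{5}; (2,1)→{1,8}; (3,8)→{2,8}; (4,4)→{4,9}; (5,2)→{2,6}; (6,7)→{4,7}; (7,9)→{7,9}; (8,6)→{5,6,7}. Safe: 3. Place at column 3.
Columns [5, 1, 8, 4, 2, 7, 9, 6, 3], r−c [-4, 1, -5, 0, 3, -1, -2, 2, 6], r+c [6, 3, 11, 8, 7, 13, 16, 14, 12] are all distinct, so no two queens attack.

(1,5) (2,1) (3,8) (4,4) (5,2) (6,7) (7,9) (8,6) (9,3)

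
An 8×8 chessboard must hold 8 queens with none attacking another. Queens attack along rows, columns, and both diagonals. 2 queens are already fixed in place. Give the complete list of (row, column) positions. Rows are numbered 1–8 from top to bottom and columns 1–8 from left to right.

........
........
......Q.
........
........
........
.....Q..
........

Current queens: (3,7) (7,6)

(1,4) (2,2) (3,7) (4,5) (5,1) (6,8) (7,6) (8,3)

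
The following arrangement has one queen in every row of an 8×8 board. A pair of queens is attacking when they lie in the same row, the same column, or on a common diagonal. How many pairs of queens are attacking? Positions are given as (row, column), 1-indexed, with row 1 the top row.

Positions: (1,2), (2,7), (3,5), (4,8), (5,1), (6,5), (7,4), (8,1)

4

Same column: (3,5)–(6,5) (column 5); (5,1)–(8,1) (column 1).
Same diagonal: (2,7)–(8,1) (|2−8| = |7−1| = 6); (6,5)–(7,4) (|6−7| = |5−4| = 1).
Total attacking pairs: 4.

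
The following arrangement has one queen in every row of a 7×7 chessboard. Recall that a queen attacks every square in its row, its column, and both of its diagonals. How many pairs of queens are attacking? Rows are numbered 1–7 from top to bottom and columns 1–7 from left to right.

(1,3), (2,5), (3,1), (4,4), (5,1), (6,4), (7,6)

Same column: (3,1)–(5,1) (column 1); (4,4)–(6,4) (column 4).
Same diagonal: (1,3)–(3,1) (|1−3| = |3−1| = 2); (3,1)–(6,4) (|3−6| = |1−4| = 3).
Total attacking pairs: 4.

4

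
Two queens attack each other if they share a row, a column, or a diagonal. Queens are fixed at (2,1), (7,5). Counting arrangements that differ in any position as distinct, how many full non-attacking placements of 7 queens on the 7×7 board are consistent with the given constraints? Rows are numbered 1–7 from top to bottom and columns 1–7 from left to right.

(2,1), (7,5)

Branch on row 1: col 3 → 1; col 4 → 1; col 6 → 0; col 7 → 0.
Sum: 1 + 1 + 0 + 0 = 2.

2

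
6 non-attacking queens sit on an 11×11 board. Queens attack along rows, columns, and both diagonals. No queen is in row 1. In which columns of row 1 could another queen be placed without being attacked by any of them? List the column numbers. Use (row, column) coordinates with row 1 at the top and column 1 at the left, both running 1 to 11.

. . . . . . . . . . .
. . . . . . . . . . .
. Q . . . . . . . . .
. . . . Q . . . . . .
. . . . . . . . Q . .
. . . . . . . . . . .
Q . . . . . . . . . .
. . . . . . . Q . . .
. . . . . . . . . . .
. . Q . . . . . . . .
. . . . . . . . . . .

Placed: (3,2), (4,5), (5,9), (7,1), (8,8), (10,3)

columns 6, 10, 11

(3,2) attacks row 1 at column 2 and diagonals 4.
(4,5) attacks row 1 at column 5 and diagonals 2, 8.
(5,9) attacks row 1 at column 9 and diagonals 5.
(7,1) attacks row 1 at column 1 and diagonals 7.
(8,8) attacks row 1 at column 8 and diagonals 1.
(10,3) attacks row 1 at column 3.
Attacked columns: {1, 2, 3, 4, 5, 7, 8, 9}. Safe: {6, 10, 11}.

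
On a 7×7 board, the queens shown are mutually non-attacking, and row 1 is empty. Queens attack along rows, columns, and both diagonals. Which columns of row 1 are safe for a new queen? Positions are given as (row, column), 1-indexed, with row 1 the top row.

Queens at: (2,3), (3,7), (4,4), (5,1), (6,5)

(2,3) attacks row 1 at column 3 and diagonals 2, 4.
(3,7) attacks row 1 at column 7 and diagonals 5.
(4,4) attacks row 1 at column 4 and diagonals 1, 7.
(5,1) attacks row 1 at column 1 and diagonals 5.
(6,5) attacks row 1 at column 5.
Attacked columns: {1, 2, 3, 4, 5, 7}. Safe: {6}.

columns 6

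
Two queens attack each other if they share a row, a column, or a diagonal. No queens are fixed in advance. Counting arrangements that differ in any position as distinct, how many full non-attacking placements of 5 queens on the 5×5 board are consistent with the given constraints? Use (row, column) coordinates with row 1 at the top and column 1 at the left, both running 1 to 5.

10

Branch on row 1: col 1 → 2; col 2 → 2; col 3 → 2; col 4 → 2; col 5 → 2.
Sum: 2 + 2 + 2 + 2 + 2 = 10.
(This is the classic 5-queens count.)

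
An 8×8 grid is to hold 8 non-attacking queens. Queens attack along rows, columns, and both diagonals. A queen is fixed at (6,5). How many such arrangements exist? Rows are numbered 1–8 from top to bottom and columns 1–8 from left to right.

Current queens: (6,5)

12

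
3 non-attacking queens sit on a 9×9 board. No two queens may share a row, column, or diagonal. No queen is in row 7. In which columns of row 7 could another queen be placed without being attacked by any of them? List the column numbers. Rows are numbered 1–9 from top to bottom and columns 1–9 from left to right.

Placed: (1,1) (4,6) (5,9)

(1,1) attacks row 7 at column 1 and diagonals 7.
(4,6) attacks row 7 at column 6 and diagonals 3, 9.
(5,9) attacks row 7 at column 9 and diagonals 7.
Attacked columns: {1, 3, 6, 7, 9}. Safe: {2, 4, 5, 8}.

columns 2, 4, 5, 8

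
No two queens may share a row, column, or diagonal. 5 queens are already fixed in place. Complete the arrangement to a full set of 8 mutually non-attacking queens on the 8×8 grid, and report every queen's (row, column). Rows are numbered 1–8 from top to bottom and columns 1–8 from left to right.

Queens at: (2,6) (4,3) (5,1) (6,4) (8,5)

(1,2) (2,6) (3,8) (4,3) (5,1) (6,4) (7,7) (8,5)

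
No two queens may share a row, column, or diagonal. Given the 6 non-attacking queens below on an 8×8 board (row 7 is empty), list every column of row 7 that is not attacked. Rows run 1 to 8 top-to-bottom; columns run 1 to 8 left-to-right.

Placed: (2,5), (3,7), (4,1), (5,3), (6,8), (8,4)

(2,5) attacks row 7 at column 5.
(3,7) attacks row 7 at column 7 and diagonals 3.
(4,1) attacks row 7 at column 1 and diagonals 4.
(5,3) attacks row 7 at column 3 and diagonals 1, 5.
(6,8) attacks row 7 at column 8 and diagonals 7.
(8,4) attacks row 7 at column 4 and diagonals 3, 5.
Attacked columns: {1, 3, 4, 5, 7, 8}. Safe: {2, 6}.

columns 2, 6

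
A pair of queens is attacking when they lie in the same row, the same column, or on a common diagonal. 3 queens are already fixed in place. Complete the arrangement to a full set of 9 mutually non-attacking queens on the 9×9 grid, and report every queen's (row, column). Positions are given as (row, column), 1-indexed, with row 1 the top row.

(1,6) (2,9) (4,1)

(1,6) (2,9) (3,5) (4,1) (5,8) (6,4) (7,2) (8,7) (9,3)

Row 3: attacked by (1,6)→{4,6,8}; (2,9)→{8,9}; (4,1)→{1,2}. Safe: 3, 5, 7. Place at column 5.
Row 5: attacked by (1,6)→{2,6}; (2,9)→{6,9}; (3,5)→{3,5,7}; (4,1)→{1,2}. Safe: 4, 8. Place at column 8.
Row 6: attacked by (1,6)→{1,6}; (2,9)→{5,9}; (3,5)→{2,5,8}; (4,1)→{1,3}; (5,8)→{7,8,9}. Safe: 4. Place at column 4.
Row 7: attacked by (1,6)→{6}; (2,9)→{4,9}; (3,5)→{1,5,9}; (4,1)→{1,4}; (5,8)→{6,8}; (6,4)→{3,4,5}. Safe: 2, 7. Place at column 2.
Row 8: attacked by (1,6)→{6}; (2,9)→{3,9}; (3,5)→{5}; (4,1)→{1,5}; (5,8)→{5,8}; (6,4)→{2,4,6}; (7,2)→{1,2,3}. Safe: 7. Place at column 7.
Row 9: attacked by (1,6)→{6}; (2,9)→{2,9}; (3,5)→{5}; (4,1)→{1,6}; (5,8)→{4,8}; (6,4)→{1,4,7}; (7,2)→{2,4}; (8,7)→{6,7,8}. Safe: 3. Place at column 3.
Columns [6, 9, 5, 1, 8, 4, 2, 7, 3], r−c [-5, -7, -2, 3, -3, 2, 5, 1, 6], r+c [7, 11, 8, 5, 13, 10, 9, 15, 12] are all distinct, so no two queens attack.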